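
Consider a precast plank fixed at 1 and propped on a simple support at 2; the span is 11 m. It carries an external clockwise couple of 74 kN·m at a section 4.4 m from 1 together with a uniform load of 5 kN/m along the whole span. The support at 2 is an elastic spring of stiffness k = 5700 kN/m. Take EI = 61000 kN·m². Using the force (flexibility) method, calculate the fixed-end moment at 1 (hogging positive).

Remove the prop at 2; the released (primary) structure is a cantilever built in at 1.
Deflection at 2 on the released cantilever, summing each load's contribution:
  clockwise couple 74 at a = 4.4: M₀a(2L − a)/(2EI) = 2865/EI
  UDL 5: wL⁴/(8EI) = 9151/EI
  δ_0 = 12016/EI
Tip deflection under a unit load at 2: L³/(3EI) = 443.7/EI.
With EI = 61000 kN·m²: δ_0 = 0.19698 m and δ_{22} = 0.007273 m/kN.
Compatibility — the spring shortens by R_2/k under the reaction it provides: δ_0 − R_2·δ_{22} = R_2/k. With 1/k = 0.000175 m/kN, R_2 = δ_0 / (δ_{22} + 1/k) = 0.19698 / (0.007273 + 0.000175) = 26.45 kN.
Moment equilibrium about 1: M_1 = Σ(load moments about 1) − R_2·L = 376.5 − 26.45×11 = 85.6 kN·m.

M_1 = 85.6 kN·m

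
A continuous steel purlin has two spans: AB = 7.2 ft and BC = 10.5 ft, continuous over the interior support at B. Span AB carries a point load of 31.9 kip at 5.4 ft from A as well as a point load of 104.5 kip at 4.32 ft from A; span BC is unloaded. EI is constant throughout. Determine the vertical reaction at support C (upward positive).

Take M_B as the redundant. Released structure: two simple spans AB and BC with a hinge at B.
Discontinuity in slope at B on the released structure — sum the simple-span end rotations:
  span AB: point load 31.9 at a = 5.4: Pab(L + a)/(6LEI) = 90.44/EI
  span AB: point load 104.5 at a = 4.32: Pab(L + a)/(6LEI) = 346.7/EI
  relative rotation θ_0 = (437.1 + 0)/EI = 437.1/EI
A unit hogging moment at B produces rotation L₁/(3EI) + L₂/(3EI) = 5.9/EI.
Compatibility: M_B·(L₁+L₂)/(3EI) = θ_0, giving M_B = 74.09 kip·ft (hogging).
Span BC, ΣM about C: R_B^{BC}·10.5 = 0 + 74.09, so R_B^{BC} = 7.056 kip and R_C = 0 − 7.056 = -7.056 kip.

R_C = -7.056 kip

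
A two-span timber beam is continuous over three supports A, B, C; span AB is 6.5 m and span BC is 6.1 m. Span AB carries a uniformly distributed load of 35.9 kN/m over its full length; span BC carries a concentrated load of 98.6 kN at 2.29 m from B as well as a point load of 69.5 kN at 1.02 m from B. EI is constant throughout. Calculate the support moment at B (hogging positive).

M_B = 179.5 kN·m

Take M_B as the redundant. Released structure: two simple spans AB and BC with a hinge at B.
Discontinuity in slope at B on the released structure — sum the simple-span end rotations:
  span AB: UDL 35.9: wL³/(24EI) = 410.8/EI
  span BC: point load 98.6 at a = 2.29: Pab(L + b)/(6LEI) = 232.9/EI
  span BC: point load 69.5 at a = 1.02: Pab(L + b)/(6LEI) = 110/EI
  relative rotation θ_0 = (410.8 + 342.9)/EI = 753.7/EI
A unit hogging moment at B produces rotation L₁/(3EI) + L₂/(3EI) = 4.2/EI.
Compatibility: M_B·(L₁+L₂)/(3EI) = θ_0, giving M_B = 179.5 kN·m (hogging).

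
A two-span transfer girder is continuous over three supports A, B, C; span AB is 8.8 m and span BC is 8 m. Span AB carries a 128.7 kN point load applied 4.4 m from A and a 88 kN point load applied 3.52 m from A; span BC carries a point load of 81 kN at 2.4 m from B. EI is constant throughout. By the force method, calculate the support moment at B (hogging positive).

M_B = 234.5 kN·m

Release continuity at B by inserting a hinge; the redundant is the internal moment M_B. The primary structure is two simply-supported spans AB and BC.
End slopes at the hinge B, treating each span as simply supported:
  span AB: point load 128.7 at a = 4.4: Pab(L + a)/(6LEI) = 622.9/EI
  span AB: point load 88 at a = 3.52: Pab(L + a)/(6LEI) = 381.6/EI
  span BC: point load 81 at a = 2.4: Pab(L + b)/(6LEI) = 308.4/EI
  relative rotation θ_0 = (1005 + 308.4)/EI = 1313/EI
A unit hogging moment at B produces rotation L₁/(3EI) + L₂/(3EI) = 5.6/EI.
Compatibility: M_B·(L₁+L₂)/(3EI) = θ_0, giving M_B = 234.5 kN·m (hogging).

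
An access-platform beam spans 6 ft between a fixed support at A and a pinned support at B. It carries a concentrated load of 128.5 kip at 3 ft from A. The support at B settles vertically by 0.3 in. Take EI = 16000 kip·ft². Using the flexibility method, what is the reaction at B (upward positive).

Take the reaction at B as the redundant and release it; the primary structure is a cantilever fixed at A.
Deflection at B on the released cantilever, summing each load's contribution:
  point load 128.5 at a = 3: Pa²(3L − a)/(6EI) = 2891/EI
Flexibility coefficient — unit upward force at B: δ_{BB} = L³/(3EI) = 72/EI.
With EI = 16000 kip·ft²: δ_0 = 0.1807 ft and δ_{BB} = 0.0045 ft/kip.
Compatibility — the beam at B must follow the support down by 0.025 ft: δ_0 − R_B·δ_{BB} = 0.025, so R_B = (0.1807 − 0.025)/0.0045 = 34.6 kip.

R_B = 34.6 kip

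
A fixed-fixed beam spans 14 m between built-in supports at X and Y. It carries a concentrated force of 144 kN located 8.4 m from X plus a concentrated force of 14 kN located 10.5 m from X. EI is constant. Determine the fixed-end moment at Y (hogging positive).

M_Y = 317.9 kN·m

Release both end moments; the primary structure is a simply-supported span XY with redundants M_X and M_Y.
End rotations of the released simple span under the applied load (×1/EI):
  at X: point load 144 at a = 8.4: Pab(L + b)/(6LEI) = 1581/EI
  at Y: point load 144 at a = 8.4: Pab(L + a)/(6LEI) = 1806/EI
  at X: point load 14 at a = 10.5: Pab(L + b)/(6LEI) = 107.2/EI
  at Y: point load 14 at a = 10.5: Pab(L + a)/(6LEI) = 150.1/EI
  θ_X0 = 1688/EI,  θ_Y0 = 1956/EI
Flexibility coefficients: a unit moment at one end gives L/(3EI) there and L/(6EI) at the far end, so f₁₁ = f₂₂ = 4.667/EI and f₁₂ = f₂₁ = 2.333/EI.
Compatibility — zero rotation at each built-in end:
  4.667 M_X + 2.333 M_Y = 1688
  2.333 M_X + 4.667 M_Y = 1956
Solving the pair gives M_X = 202.7 kN·m and M_Y = 317.9 kN·m (hogging).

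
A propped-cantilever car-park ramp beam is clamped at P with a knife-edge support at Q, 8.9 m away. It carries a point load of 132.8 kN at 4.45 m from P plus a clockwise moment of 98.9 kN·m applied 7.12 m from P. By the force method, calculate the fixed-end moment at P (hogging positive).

M_P = 178.1 kN·m

Release the roller at Q. Primary structure: cantilever fixed at P.
Deflection at Q on the released cantilever, summing each load's contribution:
  point load 132.8 at a = 4.45: Pa²(3L − a)/(6EI) = 9752/EI
  clockwise couple 98.9 at a = 7.12: M₀a(2L − a)/(2EI) = 3760/EI
  δ_0 = 13512/EI
Tip deflection under a unit load at Q: L³/(3EI) = 235/EI.
The prop prevents deflection at Q: R_Q = δ_0/δ_{QQ} = 13512/235 = 57.5 kN.
Moment equilibrium about P: M_P = Σ(load moments about P) − R_Q·L = 689.9 − 57.5×8.9 = 178.1 kN·m.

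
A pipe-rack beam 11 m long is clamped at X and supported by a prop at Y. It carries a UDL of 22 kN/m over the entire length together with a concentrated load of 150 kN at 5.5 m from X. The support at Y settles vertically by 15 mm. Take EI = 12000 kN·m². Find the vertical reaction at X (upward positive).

Release the roller at Y. Primary structure: cantilever fixed at X.
Downward deflection at the released point Y due to the loads:
  UDL 22: wL⁴/(8EI) = 40263/EI
  point load 150 at a = 5.5: Pa²(3L − a)/(6EI) = 20797/EI
  δ_0 = 61060/EI
Tip deflection under a unit load at Y: L³/(3EI) = 443.7/EI.
With EI = 12000 kN·m²: δ_0 = 5.0883 m and δ_{YY} = 0.036972 m/kN.
Compatibility — the beam at Y must follow the support down by 0.015 m: δ_0 − R_Y·δ_{YY} = 0.015, so R_Y = (5.0883 − 0.015)/0.036972 = 137.2 kN.
Vertical equilibrium: R_X = ΣP − R_Y = 392 − 137.2 = 254.8 kN.

R_X = 254.8 kN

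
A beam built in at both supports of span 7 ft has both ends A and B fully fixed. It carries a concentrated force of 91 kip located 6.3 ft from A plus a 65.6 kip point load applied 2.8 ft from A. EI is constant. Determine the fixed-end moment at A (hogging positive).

Release both end moments; the primary structure is a simply-supported span AB with redundants M_A and M_B.
Simple-span end rotations at A and B under the given loads:
  at A: point load 91 at a = 6.3: Pab(L + b)/(6LEI) = 73.57/EI
  at B: point load 91 at a = 6.3: Pab(L + a)/(6LEI) = 127.1/EI
  at A: point load 65.6 at a = 2.8: Pab(L + b)/(6LEI) = 205.7/EI
  at B: point load 65.6 at a = 2.8: Pab(L + a)/(6LEI) = 180/EI
  θ_A0 = 279.3/EI,  θ_B0 = 307.1/EI
Flexibility coefficients: a unit moment at one end gives L/(3EI) there and L/(6EI) at the far end, so f₁₁ = f₂₂ = 2.333/EI and f₁₂ = f₂₁ = 1.167/EI.
Compatibility — zero rotation at each built-in end:
  2.333 M_A + 1.167 M_B = 279.3
  1.167 M_A + 2.333 M_B = 307.1
Solving the pair gives M_A = 71.86 kip·ft and M_B = 95.68 kip·ft (hogging).

M_A = 71.86 kip·ft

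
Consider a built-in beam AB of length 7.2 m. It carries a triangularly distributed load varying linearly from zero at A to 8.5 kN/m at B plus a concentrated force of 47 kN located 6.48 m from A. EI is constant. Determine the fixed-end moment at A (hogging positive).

Take the two fixed-end moments M_A, M_B as redundants; the released structure is the simple span AB.
Simple-span end rotations at A and B under the given loads:
  at A: triangular load, peak 8.5: 7w₀L³/(360EI) = 61.69/EI
  at B: triangular load, peak 8.5: w₀L³/(45EI) = 70.5/EI
  at A: point load 47 at a = 6.48: Pab(L + b)/(6LEI) = 40.2/EI
  at B: point load 47 at a = 6.48: Pab(L + a)/(6LEI) = 69.44/EI
  θ_A0 = 101.9/EI,  θ_B0 = 139.9/EI
Flexibility coefficients: a unit moment at one end gives L/(3EI) there and L/(6EI) at the far end, so f₁₁ = f₂₂ = 2.4/EI and f₁₂ = f₂₁ = 1.2/EI.
Compatibility — zero rotation at each built-in end:
  2.4 M_A + 1.2 M_B = 101.9
  1.2 M_A + 2.4 M_B = 139.9
Solving the pair gives M_A = 17.73 kN·m and M_B = 49.44 kN·m (hogging).

M_A = 17.73 kN·m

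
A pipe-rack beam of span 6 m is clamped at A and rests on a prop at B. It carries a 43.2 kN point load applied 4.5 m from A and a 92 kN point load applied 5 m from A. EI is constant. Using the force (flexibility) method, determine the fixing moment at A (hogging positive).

Remove the prop at B; the released (primary) structure is a cantilever built in at A.
Free-end deflection of the primary structure under the applied loading (downward +):
  point load 43.2 at a = 4.5: Pa²(3L − a)/(6EI) = 1968/EI
  point load 92 at a = 5: Pa²(3L − a)/(6EI) = 4983/EI
  δ_0 = 6952/EI
Tip deflection under a unit load at B: L³/(3EI) = 72/EI.
Compatibility at B: δ_0 − R_B·δ_{BB} = 0, so R_B = 6952/72 = 96.55 kN.
Moment equilibrium about A: M_A = Σ(load moments about A) − R_B·L = 654.4 − 96.55×6 = 75.1 kN·m.

M_A = 75.1 kN·m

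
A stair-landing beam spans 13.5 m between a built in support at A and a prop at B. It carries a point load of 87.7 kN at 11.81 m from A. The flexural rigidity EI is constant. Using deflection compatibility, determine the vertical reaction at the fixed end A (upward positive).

R_A = 16.38 kN

Take the reaction at B as the redundant and release it; the primary structure is a cantilever fixed at A.
Primary-structure tip deflection at B by superposition:
  point load 87.7 at a = 11.81: Pa²(3L − a)/(6EI) = 58490/EI
Flexibility coefficient — unit upward force at B: δ_{BB} = L³/(3EI) = 820.1/EI.
Compatibility at B: δ_0 − R_B·δ_{BB} = 0, so R_B = 58490/820.1 = 71.32 kN.
Vertical equilibrium: R_A = ΣP − R_B = 87.7 − 71.32 = 16.38 kN.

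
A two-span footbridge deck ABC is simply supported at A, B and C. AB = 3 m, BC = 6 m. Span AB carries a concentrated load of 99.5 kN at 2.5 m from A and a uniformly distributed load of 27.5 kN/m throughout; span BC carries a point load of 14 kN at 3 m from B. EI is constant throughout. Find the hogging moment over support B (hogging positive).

M_B = 33.48 kN·m

Take M_B as the redundant. Released structure: two simple spans AB and BC with a hinge at B.
End slopes at the hinge B, treating each span as simply supported:
  span AB: point load 99.5 at a = 2.5: Pab(L + a)/(6LEI) = 38/EI
  span AB: UDL 27.5: wL³/(24EI) = 30.94/EI
  span BC: point load 14 at a = 3: Pab(L + b)/(6LEI) = 31.5/EI
  relative rotation θ_0 = (68.94 + 31.5)/EI = 100.4/EI
A unit hogging moment at B produces rotation L₁/(3EI) + L₂/(3EI) = 3/EI.
Slope continuity at B: θ_0 = M_B·3/EI, so M_B = 100.4/3 = 33.48 kN·m (hogging).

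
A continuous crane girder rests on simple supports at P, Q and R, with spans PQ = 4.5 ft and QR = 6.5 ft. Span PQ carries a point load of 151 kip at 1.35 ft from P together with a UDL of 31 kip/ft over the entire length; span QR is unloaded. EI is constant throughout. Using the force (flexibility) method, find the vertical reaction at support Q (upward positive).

R_Q = 141.4 kip

Take M_Q as the redundant. Released structure: two simple spans PQ and QR with a hinge at Q.
End slopes at the hinge Q, treating each span as simply supported:
  span PQ: point load 151 at a = 1.35: Pab(L + a)/(6LEI) = 139.1/EI
  span PQ: UDL 31: wL³/(24EI) = 117.7/EI
  relative rotation θ_0 = (256.8 + 0)/EI = 256.8/EI
A unit hogging moment at Q produces rotation L₁/(3EI) + L₂/(3EI) = 3.667/EI.
Slope continuity at Q: θ_0 = M_Q·3.667/EI, so M_Q = 256.8/3.667 = 70.04 kip·ft (hogging).
Span PQ, ΣM about P with M_Q applied at Q: R_Q^{PQ}·4.5 = 517.7 + 70.04, so R_Q^{PQ} = 130.6 kip and R_P = 290.5 − 130.6 = 159.9 kip.
Span QR, ΣM about R: R_Q^{QR}·6.5 = 0 + 70.04, so R_Q^{QR} = 10.78 kip and R_R = 0 − 10.78 = -10.78 kip.
R_Q = 130.6 + 10.78 = 141.4 kip.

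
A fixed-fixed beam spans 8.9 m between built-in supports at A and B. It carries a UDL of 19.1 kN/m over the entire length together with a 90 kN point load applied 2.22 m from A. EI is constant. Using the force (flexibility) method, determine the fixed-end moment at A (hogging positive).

M_A = 238.6 kN·m

Release both end moments; the primary structure is a simply-supported span AB with redundants M_A and M_B.
On the primary (simply-supported) span, the end slopes from the loading are:
  at A: UDL 19.1: wL³/(24EI) = 561/EI
  at B: UDL 19.1: wL³/(24EI) = 561/EI
  at A: point load 90 at a = 2.22: Pab(L + b)/(6LEI) = 389.4/EI
  at B: point load 90 at a = 2.22: Pab(L + a)/(6LEI) = 277.9/EI
  θ_A0 = 950.4/EI,  θ_B0 = 839/EI
Flexibility coefficients: a unit moment at one end gives L/(3EI) there and L/(6EI) at the far end, so f₁₁ = f₂₂ = 2.967/EI and f₁₂ = f₂₁ = 1.483/EI.
Compatibility — zero rotation at each built-in end:
  2.967 M_A + 1.483 M_B = 950.4
  1.483 M_A + 2.967 M_B = 839
Solving the pair gives M_A = 238.6 kN·m and M_B = 163.5 kN·m (hogging).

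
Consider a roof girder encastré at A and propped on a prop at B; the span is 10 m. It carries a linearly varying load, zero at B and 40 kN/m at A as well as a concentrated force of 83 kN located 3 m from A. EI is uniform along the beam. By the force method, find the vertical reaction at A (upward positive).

R_A = 232.9 kN

Take the reaction at B as the redundant and release it; the primary structure is a cantilever fixed at A.
Downward deflection at the released point B due to the loads:
  triangular load, peak 40 at the fixed end: w₀L⁴/(30EI) = 13333/EI
  point load 83 at a = 3: Pa²(3L − a)/(6EI) = 3362/EI
  δ_0 = 16695/EI
Flexibility coefficient — unit upward force at B: δ_{BB} = L³/(3EI) = 333.3/EI.
Compatibility at B: δ_0 − R_B·δ_{BB} = 0, so R_B = 16695/333.3 = 50.08 kN.
Vertical equilibrium: R_A = ΣP − R_B = 283 − 50.08 = 232.9 kN.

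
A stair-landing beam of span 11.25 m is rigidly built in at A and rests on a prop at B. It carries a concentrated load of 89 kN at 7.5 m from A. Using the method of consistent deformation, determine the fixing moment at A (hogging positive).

Release the roller at B. Primary structure: cantilever fixed at A.
Downward deflection at the released point B due to the loads:
  point load 89 at a = 7.5: Pa²(3L − a)/(6EI) = 21902/EI
Flexibility coefficient — unit upward force at B: δ_{BB} = L³/(3EI) = 474.6/EI.
The prop prevents deflection at B: R_B = δ_0/δ_{BB} = 21902/474.6 = 46.15 kN.
Moment equilibrium about A: M_A = Σ(load moments about A) − R_B·L = 667.5 − 46.15×11.25 = 148.3 kN·m.

M_A = 148.3 kN·m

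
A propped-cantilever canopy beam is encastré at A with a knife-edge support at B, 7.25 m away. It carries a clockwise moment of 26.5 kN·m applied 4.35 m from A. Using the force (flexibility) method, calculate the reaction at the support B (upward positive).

Release the roller at B. Primary structure: cantilever fixed at A.
Primary-structure tip deflection at B by superposition:
  clockwise couple 26.5 at a = 4.35: M₀a(2L − a)/(2EI) = 585/EI
Tip deflection under a unit load at B: L³/(3EI) = 127/EI.
The prop prevents deflection at B: R_B = δ_0/δ_{BB} = 585/127 = 4.606 kN.

R_B = 4.606 kN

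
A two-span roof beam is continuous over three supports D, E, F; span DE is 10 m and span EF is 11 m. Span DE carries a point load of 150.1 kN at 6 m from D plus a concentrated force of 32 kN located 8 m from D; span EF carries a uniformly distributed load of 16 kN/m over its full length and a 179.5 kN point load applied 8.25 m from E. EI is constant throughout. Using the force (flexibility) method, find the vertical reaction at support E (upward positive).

Take M_E as the redundant. Released structure: two simple spans DE and EF with a hinge at E.
End slopes at the hinge E, treating each span as simply supported:
  span DE: point load 150.1 at a = 6: Pab(L + a)/(6LEI) = 960.6/EI
  span DE: point load 32 at a = 8: Pab(L + a)/(6LEI) = 153.6/EI
  span EF: UDL 16: wL³/(24EI) = 887.3/EI
  span EF: point load 179.5 at a = 8.25: Pab(L + b)/(6LEI) = 848.4/EI
  relative rotation θ_0 = (1114 + 1736)/EI = 2850/EI
A unit hogging moment at E produces rotation L₁/(3EI) + L₂/(3EI) = 7/EI.
Slope continuity at E: θ_0 = M_E·7/EI, so M_E = 2850/7 = 407.1 kN·m (hogging).
Span DE, ΣM about D with M_E applied at E: R_E^{DE}·10 = 1157 + 407.1, so R_E^{DE} = 156.4 kN and R_D = 182.1 − 156.4 = 25.73 kN.
Span EF, ΣM about F: R_E^{EF}·11 = 1462 + 407.1, so R_E^{EF} = 169.9 kN and R_F = 355.5 − 169.9 = 185.6 kN.
R_E = 156.4 + 169.9 = 326.3 kN.

R_E = 326.3 kN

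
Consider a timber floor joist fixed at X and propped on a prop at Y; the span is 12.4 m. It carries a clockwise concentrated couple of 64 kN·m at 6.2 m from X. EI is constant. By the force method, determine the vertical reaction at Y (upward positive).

R_Y = 5.806 kN

Choose R_Y as the redundant. The primary structure is the cantilever fixed at X.
Free-end deflection of the primary structure under the applied loading (downward +):
  clockwise couple 64 at a = 6.2: M₀a(2L − a)/(2EI) = 3690/EI
Tip deflection under a unit load at Y: L³/(3EI) = 635.5/EI.
Compatibility at Y: δ_0 − R_Y·δ_{YY} = 0, so R_Y = 3690/635.5 = 5.806 kN.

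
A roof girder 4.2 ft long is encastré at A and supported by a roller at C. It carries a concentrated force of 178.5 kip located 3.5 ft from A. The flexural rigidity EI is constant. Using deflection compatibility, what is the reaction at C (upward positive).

Release the roller at C. Primary structure: cantilever fixed at A.
Primary-structure tip deflection at C by superposition:
  point load 178.5 at a = 3.5: Pa²(3L − a)/(6EI) = 3316/EI
Flexibility coefficient — unit upward force at C: δ_{CC} = L³/(3EI) = 24.7/EI.
The prop prevents deflection at C: R_C = δ_0/δ_{CC} = 3316/24.7 = 134.3 kip.

R_C = 134.3 kip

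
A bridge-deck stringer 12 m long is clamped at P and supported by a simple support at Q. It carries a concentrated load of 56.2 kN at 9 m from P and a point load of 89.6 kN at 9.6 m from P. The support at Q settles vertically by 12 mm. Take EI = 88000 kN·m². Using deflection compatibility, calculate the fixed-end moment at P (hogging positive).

M_P = 204.3 kN·m

Release the roller at Q. Primary structure: cantilever fixed at P.
Deflection at Q on the released cantilever, summing each load's contribution:
  point load 56.2 at a = 9: Pa²(3L − a)/(6EI) = 20485/EI
  point load 89.6 at a = 9.6: Pa²(3L − a)/(6EI) = 36333/EI
  δ_0 = 56818/EI
Flexibility coefficient — unit upward force at Q: δ_{QQ} = L³/(3EI) = 576/EI.
With EI = 88000 kN·m²: δ_0 = 0.64566 m and δ_{QQ} = 0.006545 m/kN.
Compatibility — the beam at Q must follow the support down by 0.012 m: δ_0 − R_Q·δ_{QQ} = 0.012, so R_Q = (0.64566 − 0.012)/0.006545 = 96.81 kN.
Moment equilibrium about P: M_P = Σ(load moments about P) − R_Q·L = 1366 − 96.81×12 = 204.3 kN·m.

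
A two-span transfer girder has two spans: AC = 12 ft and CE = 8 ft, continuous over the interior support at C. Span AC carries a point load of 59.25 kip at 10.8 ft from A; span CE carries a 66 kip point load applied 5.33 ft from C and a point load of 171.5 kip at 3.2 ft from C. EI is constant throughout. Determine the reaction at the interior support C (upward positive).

Insert a hinge at C; M_C is the redundant, and each span becomes simply supported.
Rotations at C on the released spans (each span's end-slope, ×1/EI):
  span AC: point load 59.25 at a = 10.8: Pab(L + a)/(6LEI) = 243.2/EI
  span CE: point load 66 at a = 5.33: Pab(L + b)/(6LEI) = 208.8/EI
  span CE: point load 171.5 at a = 3.2: Pab(L + b)/(6LEI) = 702.5/EI
  relative rotation θ_0 = (243.2 + 911.3)/EI = 1154/EI
A unit hogging moment at C produces rotation L₁/(3EI) + L₂/(3EI) = 6.667/EI.
Slope continuity at C: θ_0 = M_C·6.667/EI, so M_C = 1154/6.667 = 173.2 kip·ft (hogging).
Span AC, ΣM about A with M_C applied at C: R_C^{AC}·12 = 639.9 + 173.2, so R_C^{AC} = 67.76 kip and R_A = 59.25 − 67.76 = -8.505 kip.
Span CE, ΣM about E: R_C^{CE}·8 = 999.4 + 173.2, so R_C^{CE} = 146.6 kip and R_E = 237.5 − 146.6 = 90.93 kip.
R_C = 67.76 + 146.6 = 214.3 kip.

R_C = 214.3 kip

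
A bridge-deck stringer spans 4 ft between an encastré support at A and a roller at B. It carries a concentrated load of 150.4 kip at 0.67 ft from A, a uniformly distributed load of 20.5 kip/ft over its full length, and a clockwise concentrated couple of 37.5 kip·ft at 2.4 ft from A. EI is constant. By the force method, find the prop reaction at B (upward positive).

Release the roller at B. Primary structure: cantilever fixed at A.
Free-end deflection of the primary structure under the applied loading (downward +):
  point load 150.4 at a = 0.67: Pa²(3L − a)/(6EI) = 127.5/EI
  UDL 20.5: wL⁴/(8EI) = 656/EI
  clockwise couple 37.5 at a = 2.4: M₀a(2L − a)/(2EI) = 252/EI
  δ_0 = 1035/EI
Flexibility coefficient — unit upward force at B: δ_{BB} = L³/(3EI) = 21.33/EI.
The prop prevents deflection at B: R_B = δ_0/δ_{BB} = 1035/21.33 = 48.54 kip.

R_B = 48.54 kip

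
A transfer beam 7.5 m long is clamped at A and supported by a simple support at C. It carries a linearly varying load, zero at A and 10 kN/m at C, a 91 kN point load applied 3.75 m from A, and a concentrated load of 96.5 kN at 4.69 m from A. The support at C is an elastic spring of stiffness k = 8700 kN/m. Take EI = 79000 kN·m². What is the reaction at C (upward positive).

Choose R_C as the redundant. The primary structure is the cantilever fixed at A.
Primary-structure tip deflection at C by superposition:
  triangular load, peak 10 at the free end: 11w₀L⁴/(120EI) = 2900/EI
  point load 91 at a = 3.75: Pa²(3L − a)/(6EI) = 3999/EI
  point load 96.5 at a = 4.69: Pa²(3L − a)/(6EI) = 6301/EI
  δ_0 = 13200/EI
Flexibility coefficient — unit upward force at C: δ_{CC} = L³/(3EI) = 140.6/EI.
With EI = 79000 kN·m²: δ_0 = 0.16709 m and δ_{CC} = 0.00178 m/kN.
Compatibility — the spring shortens by R_C/k under the reaction it provides: δ_0 − R_C·δ_{CC} = R_C/k. With 1/k = 0.000115 m/kN, R_C = δ_0 / (δ_{CC} + 1/k) = 0.16709 / (0.00178 + 0.000115) = 88.17 kN.

R_C = 88.17 kN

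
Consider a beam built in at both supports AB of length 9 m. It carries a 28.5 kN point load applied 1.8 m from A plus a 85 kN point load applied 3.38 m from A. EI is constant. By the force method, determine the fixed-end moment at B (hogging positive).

Release both end moments; the primary structure is a simply-supported span AB with redundants M_A and M_B.
Simple-span end rotations at A and B under the given loads:
  at A: point load 28.5 at a = 1.8: Pab(L + b)/(6LEI) = 110.8/EI
  at B: point load 28.5 at a = 1.8: Pab(L + a)/(6LEI) = 73.87/EI
  at A: point load 85 at a = 3.38: Pab(L + b)/(6LEI) = 437.1/EI
  at B: point load 85 at a = 3.38: Pab(L + a)/(6LEI) = 370.2/EI
  θ_A0 = 548/EI,  θ_B0 = 444/EI
Flexibility coefficients: a unit moment at one end gives L/(3EI) there and L/(6EI) at the far end, so f₁₁ = f₂₂ = 3/EI and f₁₂ = f₂₁ = 1.5/EI.
Compatibility — zero rotation at each built-in end:
  3 M_A + 1.5 M_B = 548
  1.5 M_A + 3 M_B = 444
Solving the pair gives M_A = 144.9 kN·m and M_B = 75.58 kN·m (hogging).

M_B = 75.58 kN·m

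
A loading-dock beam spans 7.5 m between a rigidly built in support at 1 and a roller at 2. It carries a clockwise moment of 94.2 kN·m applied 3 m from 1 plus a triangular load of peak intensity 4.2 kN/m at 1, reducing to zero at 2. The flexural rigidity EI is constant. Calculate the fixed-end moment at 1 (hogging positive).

Release the roller at 2. Primary structure: cantilever fixed at 1.
Deflection at 2 on the released cantilever, summing each load's contribution:
  clockwise couple 94.2 at a = 3: M₀a(2L − a)/(2EI) = 1696/EI
  triangular load, peak 4.2 at the fixed end: w₀L⁴/(30EI) = 443/EI
  δ_0 = 2139/EI
Flexibility coefficient — unit upward force at 2: δ_{22} = L³/(3EI) = 140.6/EI.
Compatibility at 2: δ_0 − R_2·δ_{22} = 0, so R_2 = 2139/140.6 = 15.21 kN.
Moment equilibrium about 1: M_1 = Σ(load moments about 1) − R_2·L = 133.6 − 15.21×7.5 = 19.52 kN·m.

M_1 = 19.52 kN·m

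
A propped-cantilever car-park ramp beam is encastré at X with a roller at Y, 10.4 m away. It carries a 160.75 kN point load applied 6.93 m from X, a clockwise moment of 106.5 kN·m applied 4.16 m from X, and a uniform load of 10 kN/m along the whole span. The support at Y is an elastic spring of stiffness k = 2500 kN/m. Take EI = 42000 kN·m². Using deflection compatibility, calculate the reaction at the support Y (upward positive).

Remove the prop at Y; the released (primary) structure is a cantilever built in at X.
Downward deflection at the released point Y due to the loads:
  point load 160.75 at a = 6.93: Pa²(3L − a)/(6EI) = 31227/EI
  clockwise couple 106.5 at a = 4.16: M₀a(2L − a)/(2EI) = 3686/EI
  UDL 10: wL⁴/(8EI) = 14623/EI
  δ_0 = 49537/EI
Flexibility coefficient — unit upward force at Y: δ_{YY} = L³/(3EI) = 375/EI.
With EI = 42000 kN·m²: δ_0 = 1.1794 m and δ_{YY} = 0.008927 m/kN.
Compatibility — the spring shortens by R_Y/k under the reaction it provides: δ_0 − R_Y·δ_{YY} = R_Y/k. With 1/k = 0.0004 m/kN, R_Y = δ_0 / (δ_{YY} + 1/k) = 1.1794 / (0.008927 + 0.0004) = 126.4 kN.

R_Y = 126.4 kN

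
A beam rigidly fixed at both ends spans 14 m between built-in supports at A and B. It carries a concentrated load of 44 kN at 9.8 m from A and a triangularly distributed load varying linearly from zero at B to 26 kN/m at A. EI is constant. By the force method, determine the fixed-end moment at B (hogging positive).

M_B = 260.4 kN·m

Take the two fixed-end moments M_A, M_B as redundants; the released structure is the simple span AB.
On the primary (simply-supported) span, the end slopes from the loading are:
  at A: point load 44 at a = 9.8: Pab(L + b)/(6LEI) = 392.4/EI
  at B: point load 44 at a = 9.8: Pab(L + a)/(6LEI) = 513.1/EI
  at A: triangular load, peak 26: w₀L³/(45EI) = 1585/EI
  at B: triangular load, peak 26: 7w₀L³/(360EI) = 1387/EI
  θ_A0 = 1978/EI,  θ_B0 = 1900/EI
Flexibility coefficients: a unit moment at one end gives L/(3EI) there and L/(6EI) at the far end, so f₁₁ = f₂₂ = 4.667/EI and f₁₂ = f₂₁ = 2.333/EI.
Compatibility — zero rotation at each built-in end:
  4.667 M_A + 2.333 M_B = 1978
  2.333 M_A + 4.667 M_B = 1900
Solving the pair gives M_A = 293.6 kN·m and M_B = 260.4 kN·m (hogging).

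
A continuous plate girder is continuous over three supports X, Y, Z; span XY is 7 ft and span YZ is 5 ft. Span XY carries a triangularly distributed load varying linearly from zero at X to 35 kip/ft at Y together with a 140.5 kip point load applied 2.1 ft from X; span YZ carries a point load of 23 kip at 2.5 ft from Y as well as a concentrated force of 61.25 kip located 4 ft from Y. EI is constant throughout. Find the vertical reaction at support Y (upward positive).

R_Y = 204.6 kip

Insert a hinge at Y; M_Y is the redundant, and each span becomes simply supported.
End slopes at the hinge Y, treating each span as simply supported:
  span XY: triangular load, peak 35: w₀L³/(45EI) = 266.8/EI
  span XY: point load 140.5 at a = 2.1: Pab(L + a)/(6LEI) = 313.2/EI
  span YZ: point load 23 at a = 2.5: Pab(L + b)/(6LEI) = 35.94/EI
  span YZ: point load 61.25 at a = 4: Pab(L + b)/(6LEI) = 49/EI
  relative rotation θ_0 = (580 + 84.94)/EI = 665/EI
A unit hogging moment at Y produces rotation L₁/(3EI) + L₂/(3EI) = 4/EI.
Compatibility: M_Y·(L₁+L₂)/(3EI) = θ_0, giving M_Y = 166.2 kip·ft (hogging).
Span XY, ΣM about X with M_Y applied at Y: R_Y^{XY}·7 = 866.7 + 166.2, so R_Y^{XY} = 147.6 kip and R_X = 263 − 147.6 = 115.4 kip.
Span YZ, ΣM about Z: R_Y^{YZ}·5 = 118.8 + 166.2, so R_Y^{YZ} = 57 kip and R_Z = 84.25 − 57 = 27.25 kip.
R_Y = 147.6 + 57 = 204.6 kip.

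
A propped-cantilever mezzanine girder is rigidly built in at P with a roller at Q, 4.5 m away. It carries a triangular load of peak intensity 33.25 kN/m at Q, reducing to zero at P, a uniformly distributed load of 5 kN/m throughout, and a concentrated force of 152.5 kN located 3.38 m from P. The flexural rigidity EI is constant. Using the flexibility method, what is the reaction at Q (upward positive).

Remove the prop at Q; the released (primary) structure is a cantilever built in at P.
Downward deflection at the released point Q due to the loads:
  triangular load, peak 33.25 at the free end: 11w₀L⁴/(120EI) = 1250/EI
  UDL 5: wL⁴/(8EI) = 256.3/EI
  point load 152.5 at a = 3.38: Pa²(3L − a)/(6EI) = 2939/EI
  δ_0 = 4445/EI
Tip deflection under a unit load at Q: L³/(3EI) = 30.38/EI.
Compatibility at Q: δ_0 − R_Q·δ_{QQ} = 0, so R_Q = 4445/30.38 = 146.3 kN.

R_Q = 146.3 kN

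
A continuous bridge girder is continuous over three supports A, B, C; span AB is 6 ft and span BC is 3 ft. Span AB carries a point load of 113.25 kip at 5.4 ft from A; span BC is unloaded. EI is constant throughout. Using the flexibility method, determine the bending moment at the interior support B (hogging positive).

Insert a hinge at B; M_B is the redundant, and each span becomes simply supported.
Discontinuity in slope at B on the released structure — sum the simple-span end rotations:
  span AB: point load 113.25 at a = 5.4: Pab(L + a)/(6LEI) = 116.2/EI
  relative rotation θ_0 = (116.2 + 0)/EI = 116.2/EI
A unit hogging moment at B produces rotation L₁/(3EI) + L₂/(3EI) = 3/EI.
Compatibility: M_B·(L₁+L₂)/(3EI) = θ_0, giving M_B = 38.73 kip·ft (hogging).

M_B = 38.73 kip·ft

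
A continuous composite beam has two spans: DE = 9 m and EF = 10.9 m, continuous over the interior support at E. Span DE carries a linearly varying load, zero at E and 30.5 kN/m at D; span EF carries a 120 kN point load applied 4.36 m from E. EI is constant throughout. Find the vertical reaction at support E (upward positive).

Take M_E as the redundant. Released structure: two simple spans DE and EF with a hinge at E.
Rotations at E on the released spans (each span's end-slope, ×1/EI):
  span DE: triangular load, peak 30.5: 7w₀L³/(360EI) = 432.3/EI
  span EF: point load 120 at a = 4.36: Pab(L + b)/(6LEI) = 912.5/EI
  relative rotation θ_0 = (432.3 + 912.5)/EI = 1345/EI
A unit hogging moment at E produces rotation L₁/(3EI) + L₂/(3EI) = 6.633/EI.
Compatibility: M_E·(L₁+L₂)/(3EI) = θ_0, giving M_E = 202.7 kN·m (hogging).
Span DE, ΣM about D with M_E applied at E: R_E^{DE}·9 = 411.8 + 202.7, so R_E^{DE} = 68.28 kN and R_D = 137.2 − 68.28 = 68.97 kN.
Span EF, ΣM about F: R_E^{EF}·10.9 = 784.8 + 202.7, so R_E^{EF} = 90.6 kN and R_F = 120 − 90.6 = 29.4 kN.
R_E = 68.28 + 90.6 = 158.9 kN.

R_E = 158.9 kN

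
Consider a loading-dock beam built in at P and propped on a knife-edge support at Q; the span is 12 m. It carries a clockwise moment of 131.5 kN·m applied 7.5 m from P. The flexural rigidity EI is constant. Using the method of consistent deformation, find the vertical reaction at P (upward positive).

R_P = -14.13 kN

Choose R_Q as the redundant. The primary structure is the cantilever fixed at P.
Downward deflection at the released point Q due to the loads:
  clockwise couple 131.5 at a = 7.5: M₀a(2L − a)/(2EI) = 8137/EI
Tip deflection under a unit load at Q: L³/(3EI) = 576/EI.
The prop prevents deflection at Q: R_Q = δ_0/δ_{QQ} = 8137/576 = 14.13 kN.
Vertical equilibrium: R_P = ΣP − R_Q = 0 − 14.13 = -14.13 kN.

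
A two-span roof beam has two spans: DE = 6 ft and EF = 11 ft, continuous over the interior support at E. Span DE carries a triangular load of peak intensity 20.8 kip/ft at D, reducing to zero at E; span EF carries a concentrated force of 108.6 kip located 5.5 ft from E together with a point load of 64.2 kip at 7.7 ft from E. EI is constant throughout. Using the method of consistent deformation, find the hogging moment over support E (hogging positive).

M_E = 222.7 kip·ft

Insert a hinge at E; M_E is the redundant, and each span becomes simply supported.
Discontinuity in slope at E on the released structure — sum the simple-span end rotations:
  span DE: triangular load, peak 20.8: 7w₀L³/(360EI) = 87.36/EI
  span EF: point load 108.6 at a = 5.5: Pab(L + b)/(6LEI) = 821.3/EI
  span EF: point load 64.2 at a = 7.7: Pab(L + b)/(6LEI) = 353.5/EI
  relative rotation θ_0 = (87.36 + 1175)/EI = 1262/EI
A unit hogging moment at E produces rotation L₁/(3EI) + L₂/(3EI) = 5.667/EI.
Compatibility: M_E·(L₁+L₂)/(3EI) = θ_0, giving M_E = 222.7 kip·ft (hogging).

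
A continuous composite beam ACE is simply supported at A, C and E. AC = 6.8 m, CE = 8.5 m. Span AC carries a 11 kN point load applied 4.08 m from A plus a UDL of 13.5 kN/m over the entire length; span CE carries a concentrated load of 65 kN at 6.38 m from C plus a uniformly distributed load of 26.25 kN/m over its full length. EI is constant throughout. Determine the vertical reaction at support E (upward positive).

Release continuity at C by inserting a hinge; the redundant is the internal moment M_C. The primary structure is two simply-supported spans AC and CE.
Rotations at C on the released spans (each span's end-slope, ×1/EI):
  span AC: point load 11 at a = 4.08: Pab(L + a)/(6LEI) = 32.55/EI
  span AC: UDL 13.5: wL³/(24EI) = 176.9/EI
  span CE: point load 65 at a = 6.38: Pab(L + b)/(6LEI) = 183.1/EI
  span CE: UDL 26.25: wL³/(24EI) = 671.7/EI
  relative rotation θ_0 = (209.4 + 854.8)/EI = 1064/EI
A unit hogging moment at C produces rotation L₁/(3EI) + L₂/(3EI) = 5.1/EI.
Slope continuity at C: θ_0 = M_C·5.1/EI, so M_C = 1064/5.1 = 208.7 kN·m (hogging).
Span CE, ΣM about E: R_C^{CE}·8.5 = 1086 + 208.7, so R_C^{CE} = 152.3 kN and R_E = 288.1 − 152.3 = 135.8 kN.

R_E = 135.8 kN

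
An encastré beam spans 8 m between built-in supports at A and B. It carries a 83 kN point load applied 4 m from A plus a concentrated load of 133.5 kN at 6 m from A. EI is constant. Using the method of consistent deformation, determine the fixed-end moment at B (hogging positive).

M_B = 233.2 kN·m

Take the two fixed-end moments M_A, M_B as redundants; the released structure is the simple span AB.
On the primary (simply-supported) span, the end slopes from the loading are:
  at A: point load 83 at a = 4: Pab(L + b)/(6LEI) = 332/EI
  at B: point load 83 at a = 4: Pab(L + a)/(6LEI) = 332/EI
  at A: point load 133.5 at a = 6: Pab(L + b)/(6LEI) = 333.8/EI
  at B: point load 133.5 at a = 6: Pab(L + a)/(6LEI) = 467.2/EI
  θ_A0 = 665.8/EI,  θ_B0 = 799.2/EI
Flexibility coefficients: a unit moment at one end gives L/(3EI) there and L/(6EI) at the far end, so f₁₁ = f₂₂ = 2.667/EI and f₁₂ = f₂₁ = 1.333/EI.
Compatibility — zero rotation at each built-in end:
  2.667 M_A + 1.333 M_B = 665.8
  1.333 M_A + 2.667 M_B = 799.2
Solving the pair gives M_A = 133.1 kN·m and M_B = 233.2 kN·m (hogging).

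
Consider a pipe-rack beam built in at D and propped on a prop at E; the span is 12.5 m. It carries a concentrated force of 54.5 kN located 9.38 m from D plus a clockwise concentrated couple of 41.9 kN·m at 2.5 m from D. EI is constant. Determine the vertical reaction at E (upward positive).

R_E = 36.33 kN

Take the reaction at E as the redundant and release it; the primary structure is a cantilever fixed at D.
Deflection at E on the released cantilever, summing each load's contribution:
  point load 54.5 at a = 9.38: Pa²(3L − a)/(6EI) = 22473/EI
  clockwise couple 41.9 at a = 2.5: M₀a(2L − a)/(2EI) = 1178/EI
  δ_0 = 23652/EI
Tip deflection under a unit load at E: L³/(3EI) = 651/EI.
Compatibility at E: δ_0 − R_E·δ_{EE} = 0, so R_E = 23652/651 = 36.33 kN.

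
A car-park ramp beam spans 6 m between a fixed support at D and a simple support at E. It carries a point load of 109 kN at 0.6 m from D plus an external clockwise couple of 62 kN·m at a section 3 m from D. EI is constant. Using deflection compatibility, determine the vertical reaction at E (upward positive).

Choose R_E as the redundant. The primary structure is the cantilever fixed at D.
Deflection at E on the released cantilever, summing each load's contribution:
  point load 109 at a = 0.6: Pa²(3L − a)/(6EI) = 113.8/EI
  clockwise couple 62 at a = 3: M₀a(2L − a)/(2EI) = 837/EI
  δ_0 = 950.8/EI
Flexibility coefficient — unit upward force at E: δ_{EE} = L³/(3EI) = 72/EI.
Compatibility at E: δ_0 − R_E·δ_{EE} = 0, so R_E = 950.8/72 = 13.21 kN.

R_E = 13.21 kN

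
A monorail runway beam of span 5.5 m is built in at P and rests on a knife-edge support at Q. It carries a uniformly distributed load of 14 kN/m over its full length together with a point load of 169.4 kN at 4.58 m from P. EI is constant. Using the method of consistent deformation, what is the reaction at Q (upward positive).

R_Q = 156.2 kN

Remove the prop at Q; the released (primary) structure is a cantilever built in at P.
Deflection at Q on the released cantilever, summing each load's contribution:
  UDL 14: wL⁴/(8EI) = 1601/EI
  point load 169.4 at a = 4.58: Pa²(3L − a)/(6EI) = 7059/EI
  δ_0 = 8661/EI
Tip deflection under a unit load at Q: L³/(3EI) = 55.46/EI.
The prop prevents deflection at Q: R_Q = δ_0/δ_{QQ} = 8661/55.46 = 156.2 kN.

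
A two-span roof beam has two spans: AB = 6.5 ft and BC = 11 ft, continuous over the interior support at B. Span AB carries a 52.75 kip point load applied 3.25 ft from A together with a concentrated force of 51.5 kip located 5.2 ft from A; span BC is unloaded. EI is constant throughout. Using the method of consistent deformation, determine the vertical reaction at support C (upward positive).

Insert a hinge at B; M_B is the redundant, and each span becomes simply supported.
Rotations at B on the released spans (each span's end-slope, ×1/EI):
  span AB: point load 52.75 at a = 3.25: Pab(L + a)/(6LEI) = 139.3/EI
  span AB: point load 51.5 at a = 5.2: Pab(L + a)/(6LEI) = 104.4/EI
  relative rotation θ_0 = (243.7 + 0)/EI = 243.7/EI
A unit hogging moment at B produces rotation L₁/(3EI) + L₂/(3EI) = 5.833/EI.
Compatibility: M_B·(L₁+L₂)/(3EI) = θ_0, giving M_B = 41.78 kip·ft (hogging).
Span BC, ΣM about C: R_B^{BC}·11 = 0 + 41.78, so R_B^{BC} = 3.798 kip and R_C = 0 − 3.798 = -3.798 kip.

R_C = -3.798 kip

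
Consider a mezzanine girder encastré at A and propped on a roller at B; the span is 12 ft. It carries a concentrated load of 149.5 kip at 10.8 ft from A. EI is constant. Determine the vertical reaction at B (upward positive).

Choose R_B as the redundant. The primary structure is the cantilever fixed at A.
Free-end deflection of the primary structure under the applied loading (downward +):
  point load 149.5 at a = 10.8: Pa²(3L − a)/(6EI) = 73238/EI
Flexibility coefficient — unit upward force at B: δ_{BB} = L³/(3EI) = 576/EI.
The prop prevents deflection at B: R_B = δ_0/δ_{BB} = 73238/576 = 127.1 kip.

R_B = 127.1 kip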